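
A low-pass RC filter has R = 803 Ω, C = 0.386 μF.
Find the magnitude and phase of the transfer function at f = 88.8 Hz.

Step 1 — Angular frequency: ω = 2π·88.8 = 557.9 rad/s.
Step 2 — Transfer function: H(jω) = 1/(1 + jωRC).
Step 3 — Denominator: 1 + jωRC = 1 + j·557.9·803·3.86e-07 = 1 + j0.1729.
Step 4 — H = 0.971 - j0.1679.
Step 5 — Magnitude: |H| = 0.9854 (-0.1 dB); phase: φ = -9.8°.

|H| = 0.9854 (-0.1 dB), φ = -9.8°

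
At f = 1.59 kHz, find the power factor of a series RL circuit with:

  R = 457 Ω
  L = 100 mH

Step 1 — Angular frequency: ω = 2π·f = 2π·1590 = 9990 rad/s.
Step 2 — Component impedances:
  R: Z = R = 457 Ω
  L: Z = jωL = j·9990·0.1 = 0 + j999 Ω
Step 3 — Series combination: Z_total = R + L = 457 + j999 Ω = 1099∠65.4° Ω.
Step 4 — Power factor: PF = cos(φ) = Re(Z)/|Z| = 457/1098.6 = 0.416.
Step 5 — Type: Im(Z) = 999 ⇒ lagging (phase φ = 65.4°).

PF = 0.416 (lagging, φ = 65.4°)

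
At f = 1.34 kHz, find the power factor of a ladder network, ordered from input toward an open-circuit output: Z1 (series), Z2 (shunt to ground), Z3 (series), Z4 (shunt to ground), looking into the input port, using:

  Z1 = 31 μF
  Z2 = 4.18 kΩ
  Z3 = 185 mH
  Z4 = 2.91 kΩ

Step 1 — Angular frequency: ω = 2π·f = 2π·1340 = 8419 rad/s.
Step 2 — Component impedances:
  Z1: Z = 1/(jωC) = -j/(ω·C) = 0 - j3.831 Ω
  Z2: Z = R = 4180 Ω
  Z3: Z = jωL = j·8419·0.185 = 0 + j1558 Ω
  Z4: Z = R = 2910 Ω
Step 3 — Ladder network (open output): work backward from the far end, alternating series and parallel combinations. Z_in = 1829 + j512.6 Ω = 1900∠15.7° Ω.
Step 4 — Power factor: PF = cos(φ) = Re(Z)/|Z| = 1829.1/1899.6 = 0.9629.
Step 5 — Type: Im(Z) = 512.6 ⇒ lagging (phase φ = 15.7°).

PF = 0.9629 (lagging, φ = 15.7°)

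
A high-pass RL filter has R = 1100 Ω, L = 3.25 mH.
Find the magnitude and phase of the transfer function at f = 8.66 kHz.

Step 1 — Angular frequency: ω = 2π·8660 = 5.441e+04 rad/s.
Step 2 — Transfer function: H(jω) = jωL/(R + jωL).
Step 3 — Numerator jωL = j·176.8; denominator R + jωL = 1100 + j176.8.
Step 4 — H = 0.02519 + j0.1567.
Step 5 — Magnitude: |H| = 0.1587 (-16.0 dB); phase: φ = 80.9°.

|H| = 0.1587 (-16.0 dB), φ = 80.9°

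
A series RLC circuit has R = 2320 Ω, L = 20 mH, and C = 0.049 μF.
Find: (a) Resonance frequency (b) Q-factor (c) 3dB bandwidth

Step 1 — Resonance condition Im(Z)=0 gives ω₀ = 1/√(LC).
Step 2 — ω₀ = 1/√(0.02·4.9e-08) = 3.194e+04 rad/s.
Step 3 — f₀ = ω₀/(2π) = 5084 Hz.
Step 4 — Series Q: Q = ω₀L/R = 3.194e+04·0.02/2320 = 0.2754.
Step 5 — 3dB bandwidth: Δω = ω₀/Q = 1.16e+05 rad/s; BW = Δω/(2π) = 1.846e+04 Hz.

(a) f₀ = 5084 Hz  (b) Q = 0.2754  (c) BW = 1.846e+04 Hz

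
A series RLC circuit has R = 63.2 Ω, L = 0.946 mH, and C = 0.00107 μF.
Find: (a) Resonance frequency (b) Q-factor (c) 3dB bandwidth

Step 1 — Resonance condition Im(Z)=0 gives ω₀ = 1/√(LC).
Step 2 — ω₀ = 1/√(0.000946·1.07e-09) = 9.939e+05 rad/s.
Step 3 — f₀ = ω₀/(2π) = 1.582e+05 Hz.
Step 4 — Series Q: Q = ω₀L/R = 9.939e+05·0.000946/63.2 = 14.88.
Step 5 — 3dB bandwidth: Δω = ω₀/Q = 6.681e+04 rad/s; BW = Δω/(2π) = 1.063e+04 Hz.

(a) f₀ = 1.582e+05 Hz  (b) Q = 14.88  (c) BW = 1.063e+04 Hz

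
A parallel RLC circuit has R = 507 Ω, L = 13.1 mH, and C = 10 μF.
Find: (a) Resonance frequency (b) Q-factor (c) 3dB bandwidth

Step 1 — Resonance: ω₀ = 1/√(LC) = 1/√(0.0131·1e-05) = 2763 rad/s.
Step 2 — f₀ = ω₀/(2π) = 439.7 Hz.
Step 3 — Parallel Q: Q = R/(ω₀L) = 507/(2763·0.0131) = 14.01.
Step 4 — Bandwidth: Δω = ω₀/Q = 197.2 rad/s; BW = Δω/(2π) = 31.39 Hz.

(a) f₀ = 439.7 Hz  (b) Q = 14.01  (c) BW = 31.39 Hz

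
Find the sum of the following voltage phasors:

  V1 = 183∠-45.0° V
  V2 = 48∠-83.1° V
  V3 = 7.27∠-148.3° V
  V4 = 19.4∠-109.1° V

Step 1 — Convert each phasor to rectangular form:
  V1 = 183·(cos(-45.0°) + j·sin(-45.0°)) = 129.4 - j129.4 V
  V2 = 48·(cos(-83.1°) + j·sin(-83.1°)) = 5.767 - j47.65 V
  V3 = 7.27·(cos(-148.3°) + j·sin(-148.3°)) = -6.185 - j3.82 V
  V4 = 19.4·(cos(-109.1°) + j·sin(-109.1°)) = -6.348 - j18.33 V
Step 2 — Sum components: V_total = 122.6 - j199.2 V.
Step 3 — Convert to polar: |V_total| = 233.9 V, ∠V_total = -58.4°.

V_total = 233.9∠-58.4° V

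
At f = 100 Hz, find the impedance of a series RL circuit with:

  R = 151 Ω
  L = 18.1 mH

Step 1 — Angular frequency: ω = 2π·f = 2π·100 = 628.3 rad/s.
Step 2 — Component impedances:
  R: Z = R = 151 Ω
  L: Z = jωL = j·628.3·0.0181 = 0 + j11.37 Ω
Step 3 — Series combination: Z_total = R + L = 151 + j11.37 Ω = 151.4∠4.3° Ω.

Z = 151 + j11.37 Ω = 151.4∠4.3° Ω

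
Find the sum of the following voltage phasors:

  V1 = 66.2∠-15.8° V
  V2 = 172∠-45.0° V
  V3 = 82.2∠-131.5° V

Step 1 — Convert each phasor to rectangular form:
  V1 = 66.2·(cos(-15.8°) + j·sin(-15.8°)) = 63.7 - j18.02 V
  V2 = 172·(cos(-45.0°) + j·sin(-45.0°)) = 121.6 - j121.6 V
  V3 = 82.2·(cos(-131.5°) + j·sin(-131.5°)) = -54.47 - j61.56 V
Step 2 — Sum components: V_total = 130.9 - j201.2 V.
Step 3 — Convert to polar: |V_total| = 240 V, ∠V_total = -57.0°.

V_total = 240∠-57.0° V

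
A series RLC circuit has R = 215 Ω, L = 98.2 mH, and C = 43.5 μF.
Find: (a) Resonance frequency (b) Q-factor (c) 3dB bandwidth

Step 1 — Resonance: ω₀ = 1/√(LC) = 1/√(0.0982·4.35e-05) = 483.8 rad/s.
Step 2 — f₀ = ω₀/(2π) = 77.01 Hz.
Step 3 — Series Q: Q = ω₀L/R = 483.8·0.0982/215 = 0.221.
Step 4 — Bandwidth: Δω = ω₀/Q = 2189 rad/s; BW = Δω/(2π) = 348.5 Hz.

(a) f₀ = 77.01 Hz  (b) Q = 0.221  (c) BW = 348.5 Hz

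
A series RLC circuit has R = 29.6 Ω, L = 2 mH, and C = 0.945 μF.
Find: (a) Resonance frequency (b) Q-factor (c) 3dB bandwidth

Step 1 — Resonance: ω₀ = 1/√(LC) = 1/√(0.002·9.45e-07) = 2.3e+04 rad/s.
Step 2 — f₀ = ω₀/(2π) = 3661 Hz.
Step 3 — Series Q: Q = ω₀L/R = 2.3e+04·0.002/29.6 = 1.554.
Step 4 — Bandwidth: Δω = ω₀/Q = 1.48e+04 rad/s; BW = Δω/(2π) = 2355 Hz.

(a) f₀ = 3661 Hz  (b) Q = 1.554  (c) BW = 2355 Hz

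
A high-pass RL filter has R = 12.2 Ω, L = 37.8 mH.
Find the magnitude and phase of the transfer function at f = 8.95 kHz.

Step 1 — Angular frequency: ω = 2π·8950 = 5.623e+04 rad/s.
Step 2 — Transfer function: H(jω) = jωL/(R + jωL).
Step 3 — Numerator jωL = j·2126; denominator R + jωL = 12.2 + j2126.
Step 4 — H = 1 + j0.005739.
Step 5 — Magnitude: |H| = 1 (-0.0 dB); phase: φ = 0.3°.

|H| = 1 (-0.0 dB), φ = 0.3°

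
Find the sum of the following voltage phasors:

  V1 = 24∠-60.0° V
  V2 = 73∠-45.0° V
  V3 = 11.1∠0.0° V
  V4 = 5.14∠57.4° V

Step 1 — Convert each phasor to rectangular form:
  V1 = 24·(cos(-60.0°) + j·sin(-60.0°)) = 12 - j20.78 V
  V2 = 73·(cos(-45.0°) + j·sin(-45.0°)) = 51.62 - j51.62 V
  V3 = 11.1·(cos(0.0°) + j·sin(0.0°)) = 11.1 V
  V4 = 5.14·(cos(57.4°) + j·sin(57.4°)) = 2.769 + j4.33 V
Step 2 — Sum components: V_total = 77.49 - j68.07 V.
Step 3 — Convert to polar: |V_total| = 103.1 V, ∠V_total = -41.3°.

V_total = 103.1∠-41.3° V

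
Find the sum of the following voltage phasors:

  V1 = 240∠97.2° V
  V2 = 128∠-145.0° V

Step 1 — Convert each phasor to rectangular form:
  V1 = 240·(cos(97.2°) + j·sin(97.2°)) = -30.08 + j238.1 V
  V2 = 128·(cos(-145.0°) + j·sin(-145.0°)) = -104.9 - j73.42 V
Step 2 — Sum components: V_total = -134.9 + j164.7 V.
Step 3 — Convert to polar: |V_total| = 212.9 V, ∠V_total = 129.3°.

V_total = 212.9∠129.3° V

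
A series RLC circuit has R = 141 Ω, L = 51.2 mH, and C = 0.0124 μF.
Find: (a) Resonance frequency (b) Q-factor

Step 1 — Resonance condition Im(Z)=0 gives ω₀ = 1/√(LC).
Step 2 — ω₀ = 1/√(0.0512·1.24e-08) = 3.969e+04 rad/s.
Step 3 — f₀ = ω₀/(2π) = 6316 Hz.
Step 4 — Series Q: Q = ω₀L/R = 3.969e+04·0.0512/141 = 14.41.

(a) f₀ = 6316 Hz  (b) Q = 14.41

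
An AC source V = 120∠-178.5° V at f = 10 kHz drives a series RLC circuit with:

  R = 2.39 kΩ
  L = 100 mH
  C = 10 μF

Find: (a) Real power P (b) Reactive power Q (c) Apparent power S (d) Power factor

Step 1 — Angular frequency: ω = 2π·f = 2π·1e+04 = 6.283e+04 rad/s.
Step 2 — Component impedances:
  R: Z = R = 2390 Ω
  L: Z = jωL = j·6.283e+04·0.1 = 0 + j6283 Ω
  C: Z = 1/(jωC) = -j/(ω·C) = 0 - j1.592 Ω
Step 3 — Series combination: Z_total = R + L + C = 2390 + j6282 Ω = 6721∠69.2° Ω.
Step 4 — Source phasor: V = 120∠-178.5° V = -120 - j3.141 V.
Step 5 — Current: I = V / Z = -0.006784 + j0.01652 A = 0.01785∠112.3° A.
Step 6 — Complex power: S = V·I* = 0.7619 + j2.003 VA.
Step 7 — Real power: P = Re(S) = 0.7619 W.
Step 8 — Reactive power: Q = Im(S) = 2.003 VAR.
Step 9 — Apparent power: |S| = 2.143 VA.
Step 10 — Power factor: PF = P/|S| = 0.3556 (lagging).

(a) P = 0.7619 W  (b) Q = 2.003 VAR  (c) S = 2.143 VA  (d) PF = 0.3556 (lagging)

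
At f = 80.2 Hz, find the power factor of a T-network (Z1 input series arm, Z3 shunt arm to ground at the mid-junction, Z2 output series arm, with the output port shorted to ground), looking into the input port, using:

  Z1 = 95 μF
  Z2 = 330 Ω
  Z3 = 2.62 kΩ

Step 1 — Angular frequency: ω = 2π·f = 2π·80.2 = 503.9 rad/s.
Step 2 — Component impedances:
  Z1: Z = 1/(jωC) = -j/(ω·C) = 0 - j20.89 Ω
  Z2: Z = R = 330 Ω
  Z3: Z = R = 2620 Ω
Step 3 — With the output port shorted to ground, the output series arm Z2 runs from the junction to ground; the shunt arm Z3 also runs from the junction to ground. They appear in parallel: Z3 || Z2 = 293.1 Ω.
Step 4 — Series with input arm Z1: Z_in = Z1 + (Z3 || Z2) = 293.1 - j20.89 Ω = 293.8∠-4.1° Ω.
Step 5 — Power factor: PF = cos(φ) = Re(Z)/|Z| = 293.085/293.828 = 0.9975.
Step 6 — Type: Im(Z) = -20.89 ⇒ leading (phase φ = -4.1°).

PF = 0.9975 (leading, φ = -4.1°)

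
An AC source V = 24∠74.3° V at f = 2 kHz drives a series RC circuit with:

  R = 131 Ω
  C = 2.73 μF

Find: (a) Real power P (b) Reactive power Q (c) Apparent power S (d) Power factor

Step 1 — Angular frequency: ω = 2π·f = 2π·2000 = 1.257e+04 rad/s.
Step 2 — Component impedances:
  R: Z = R = 131 Ω
  C: Z = 1/(jωC) = -j/(ω·C) = 0 - j29.15 Ω
Step 3 — Series combination: Z_total = R + C = 131 - j29.15 Ω = 134.2∠-12.5° Ω.
Step 4 — Source phasor: V = 24∠74.3° V = 6.494 + j23.1 V.
Step 5 — Current: I = V / Z = 0.009843 + j0.1786 A = 0.1788∠86.8° A.
Step 6 — Complex power: S = V·I* = 4.19 - j0.9322 VA.
Step 7 — Real power: P = Re(S) = 4.19 W.
Step 8 — Reactive power: Q = Im(S) = -0.9322 VAR.
Step 9 — Apparent power: |S| = 4.292 VA.
Step 10 — Power factor: PF = P/|S| = 0.9761 (leading).

(a) P = 4.19 W  (b) Q = -0.9322 VAR  (c) S = 4.292 VA  (d) PF = 0.9761 (leading)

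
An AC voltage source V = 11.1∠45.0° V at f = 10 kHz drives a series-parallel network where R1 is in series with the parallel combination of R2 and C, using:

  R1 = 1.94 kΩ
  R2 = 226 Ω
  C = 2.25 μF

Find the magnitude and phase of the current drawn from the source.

Step 1 — Angular frequency: ω = 2π·f = 2π·1e+04 = 6.283e+04 rad/s.
Step 2 — Component impedances:
  R1: Z = R = 1940 Ω
  R2: Z = R = 226 Ω
  C: Z = 1/(jωC) = -j/(ω·C) = 0 - j7.074 Ω
Step 3 — Parallel branch: R2 || C = 1/(1/R2 + 1/C) = 0.2212 - j7.067 Ω.
Step 4 — Series with R1: Z_total = R1 + (R2 || C) = 1940 - j7.067 Ω = 1940∠-0.2° Ω.
Step 5 — Source phasor: V = 11.1∠45.0° V = 7.849 + j7.849 V.
Step 6 — Ohm's law: I = V / Z_total = (7.849 + j7.849) / (1940 - j7.067) = 0.004031 + j0.00406 A.
Step 7 — Convert to polar: |I| = 0.005721 A, ∠I = 45.2°.

I = 0.005721∠45.2° A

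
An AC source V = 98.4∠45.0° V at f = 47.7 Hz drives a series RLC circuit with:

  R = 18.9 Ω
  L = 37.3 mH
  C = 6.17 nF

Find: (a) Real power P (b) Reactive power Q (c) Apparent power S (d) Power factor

Step 1 — Angular frequency: ω = 2π·f = 2π·47.7 = 299.7 rad/s.
Step 2 — Component impedances:
  R: Z = R = 18.9 Ω
  L: Z = jωL = j·299.7·0.0373 = 0 + j11.18 Ω
  C: Z = 1/(jωC) = -j/(ω·C) = 0 - j5.408e+05 Ω
Step 3 — Series combination: Z_total = R + L + C = 18.9 - j5.408e+05 Ω = 5.408e+05∠-90.0° Ω.
Step 4 — Source phasor: V = 98.4∠45.0° V = 69.58 + j69.58 V.
Step 5 — Current: I = V / Z = -0.0001287 + j0.0001287 A = 0.000182∠135.0° A.
Step 6 — Complex power: S = V·I* = 6.258e-07 - j0.01791 VA.
Step 7 — Real power: P = Re(S) = 6.258e-07 W.
Step 8 — Reactive power: Q = Im(S) = -0.01791 VAR.
Step 9 — Apparent power: |S| = 0.01791 VA.
Step 10 — Power factor: PF = P/|S| = 3.495e-05 (leading).

(a) P = 6.258e-07 W  (b) Q = -0.01791 VAR  (c) S = 0.01791 VA  (d) PF = 3.495e-05 (leading)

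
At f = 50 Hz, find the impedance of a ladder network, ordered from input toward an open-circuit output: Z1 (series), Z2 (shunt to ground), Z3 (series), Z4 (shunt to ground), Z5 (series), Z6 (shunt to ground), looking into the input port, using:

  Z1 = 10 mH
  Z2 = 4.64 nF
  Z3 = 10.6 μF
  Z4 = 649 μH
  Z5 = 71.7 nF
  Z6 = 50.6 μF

Step 1 — Angular frequency: ω = 2π·f = 2π·50 = 314.2 rad/s.
Step 2 — Component impedances:
  Z1: Z = jωL = j·314.2·0.01 = 0 + j3.142 Ω
  Z2: Z = 1/(jωC) = -j/(ω·C) = 0 - j6.86e+05 Ω
  Z3: Z = 1/(jωC) = -j/(ω·C) = 0 - j300.3 Ω
  Z4: Z = jωL = j·314.2·0.000649 = 0 + j0.2039 Ω
  Z5: Z = 1/(jωC) = -j/(ω·C) = 0 - j4.439e+04 Ω
  Z6: Z = 1/(jωC) = -j/(ω·C) = 0 - j62.91 Ω
Step 3 — Ladder network (open output): work backward from the far end, alternating series and parallel combinations. Z_in = 0 - j296.8 Ω = 296.8∠-90.0° Ω.

Z = 0 - j296.8 Ω = 296.8∠-90.0° Ω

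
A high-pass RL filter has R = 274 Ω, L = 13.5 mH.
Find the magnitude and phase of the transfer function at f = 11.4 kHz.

Step 1 — Angular frequency: ω = 2π·1.14e+04 = 7.163e+04 rad/s.
Step 2 — Transfer function: H(jω) = jωL/(R + jωL).
Step 3 — Numerator jωL = j·967; denominator R + jωL = 274 + j967.
Step 4 — H = 0.9257 + j0.2623.
Step 5 — Magnitude: |H| = 0.9621 (-0.3 dB); phase: φ = 15.8°.

|H| = 0.9621 (-0.3 dB), φ = 15.8°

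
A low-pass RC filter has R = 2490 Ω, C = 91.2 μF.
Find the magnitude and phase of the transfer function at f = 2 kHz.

Step 1 — Angular frequency: ω = 2π·2000 = 1.257e+04 rad/s.
Step 2 — Transfer function: H(jω) = 1/(1 + jωRC).
Step 3 — Denominator: 1 + jωRC = 1 + j·1.257e+04·2490·9.12e-05 = 1 + j2854.
Step 4 — H = 1.228e-07 - j0.0003504.
Step 5 — Magnitude: |H| = 0.0003504 (-69.1 dB); phase: φ = -90.0°.

|H| = 0.0003504 (-69.1 dB), φ = -90.0°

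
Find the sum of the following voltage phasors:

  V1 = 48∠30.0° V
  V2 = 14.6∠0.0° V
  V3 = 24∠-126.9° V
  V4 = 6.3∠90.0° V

Step 1 — Convert each phasor to rectangular form:
  V1 = 48·(cos(30.0°) + j·sin(30.0°)) = 41.57 + j24 V
  V2 = 14.6·(cos(0.0°) + j·sin(0.0°)) = 14.6 V
  V3 = 24·(cos(-126.9°) + j·sin(-126.9°)) = -14.41 - j19.19 V
  V4 = 6.3·(cos(90.0°) + j·sin(90.0°)) = 0 + j6.3 V
Step 2 — Sum components: V_total = 41.76 + j11.11 V.
Step 3 — Convert to polar: |V_total| = 43.21 V, ∠V_total = 14.9°.

V_total = 43.21∠14.9° V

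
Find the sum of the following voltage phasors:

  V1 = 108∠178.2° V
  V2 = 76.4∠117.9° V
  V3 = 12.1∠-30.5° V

Step 1 — Convert each phasor to rectangular form:
  V1 = 108·(cos(178.2°) + j·sin(178.2°)) = -107.9 + j3.392 V
  V2 = 76.4·(cos(117.9°) + j·sin(117.9°)) = -35.75 + j67.52 V
  V3 = 12.1·(cos(-30.5°) + j·sin(-30.5°)) = 10.43 - j6.141 V
Step 2 — Sum components: V_total = -133.3 + j64.77 V.
Step 3 — Convert to polar: |V_total| = 148.2 V, ∠V_total = 154.1°.

V_total = 148.2∠154.1° V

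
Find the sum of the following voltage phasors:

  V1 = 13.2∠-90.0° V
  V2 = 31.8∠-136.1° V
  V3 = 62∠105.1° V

Step 1 — Convert each phasor to rectangular form:
  V1 = 13.2·(cos(-90.0°) + j·sin(-90.0°)) = 0 - j13.2 V
  V2 = 31.8·(cos(-136.1°) + j·sin(-136.1°)) = -22.91 - j22.05 V
  V3 = 62·(cos(105.1°) + j·sin(105.1°)) = -16.15 + j59.86 V
Step 2 — Sum components: V_total = -39.06 + j24.61 V.
Step 3 — Convert to polar: |V_total| = 46.17 V, ∠V_total = 147.8°.

V_total = 46.17∠147.8° V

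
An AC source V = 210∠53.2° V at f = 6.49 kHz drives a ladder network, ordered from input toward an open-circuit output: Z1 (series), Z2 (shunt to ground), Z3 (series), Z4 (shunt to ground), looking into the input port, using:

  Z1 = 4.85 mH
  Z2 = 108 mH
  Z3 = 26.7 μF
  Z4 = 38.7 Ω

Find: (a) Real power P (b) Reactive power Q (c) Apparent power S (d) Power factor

Step 1 — Angular frequency: ω = 2π·f = 2π·6490 = 4.078e+04 rad/s.
Step 2 — Component impedances:
  Z1: Z = jωL = j·4.078e+04·0.00485 = 0 + j197.8 Ω
  Z2: Z = jωL = j·4.078e+04·0.108 = 0 + j4404 Ω
  Z3: Z = 1/(jωC) = -j/(ω·C) = 0 - j0.9185 Ω
  Z4: Z = R = 38.7 Ω
Step 3 — Ladder network (open output): work backward from the far end, alternating series and parallel combinations. Z_in = 38.71 + j197.2 Ω = 201∠78.9° Ω.
Step 4 — Source phasor: V = 210∠53.2° V = 125.8 + j168.2 V.
Step 5 — Current: I = V / Z = 0.9417 - j0.4531 A = 1.045∠-25.7° A.
Step 6 — Complex power: S = V·I* = 42.28 + j215.3 VA.
Step 7 — Real power: P = Re(S) = 42.28 W.
Step 8 — Reactive power: Q = Im(S) = 215.3 VAR.
Step 9 — Apparent power: |S| = 219.4 VA.
Step 10 — Power factor: PF = P/|S| = 0.1926 (lagging).

(a) P = 42.28 W  (b) Q = 215.3 VAR  (c) S = 219.4 VA  (d) PF = 0.1926 (lagging)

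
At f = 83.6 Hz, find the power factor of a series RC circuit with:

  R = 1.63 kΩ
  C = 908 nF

Step 1 — Angular frequency: ω = 2π·f = 2π·83.6 = 525.3 rad/s.
Step 2 — Component impedances:
  R: Z = R = 1630 Ω
  C: Z = 1/(jωC) = -j/(ω·C) = 0 - j2097 Ω
Step 3 — Series combination: Z_total = R + C = 1630 - j2097 Ω = 2656∠-52.1° Ω.
Step 4 — Power factor: PF = cos(φ) = Re(Z)/|Z| = 1630/2655.7 = 0.6138.
Step 5 — Type: Im(Z) = -2097 ⇒ leading (phase φ = -52.1°).

PF = 0.6138 (leading, φ = -52.1°)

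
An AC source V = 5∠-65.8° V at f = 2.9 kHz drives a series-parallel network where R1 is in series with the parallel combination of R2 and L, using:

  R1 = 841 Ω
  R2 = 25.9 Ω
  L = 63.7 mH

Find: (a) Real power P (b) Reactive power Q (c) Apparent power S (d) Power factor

Step 1 — Angular frequency: ω = 2π·f = 2π·2900 = 1.822e+04 rad/s.
Step 2 — Component impedances:
  R1: Z = R = 841 Ω
  R2: Z = R = 25.9 Ω
  L: Z = jωL = j·1.822e+04·0.0637 = 0 + j1161 Ω
Step 3 — Parallel branch: R2 || L = 1/(1/R2 + 1/L) = 25.89 + j0.5777 Ω.
Step 4 — Series with R1: Z_total = R1 + (R2 || L) = 866.9 + j0.5777 Ω = 866.9∠0.0° Ω.
Step 5 — Source phasor: V = 5∠-65.8° V = 2.05 - j4.561 V.
Step 6 — Current: I = V / Z = 0.002361 - j0.005262 A = 0.005768∠-65.8° A.
Step 7 — Complex power: S = V·I* = 0.02884 + j1.922e-05 VA.
Step 8 — Real power: P = Re(S) = 0.02884 W.
Step 9 — Reactive power: Q = Im(S) = 1.922e-05 VAR.
Step 10 — Apparent power: |S| = 0.02884 VA.
Step 11 — Power factor: PF = P/|S| = 1 (lagging).

(a) P = 0.02884 W  (b) Q = 1.922e-05 VAR  (c) S = 0.02884 VA  (d) PF = 1 (lagging)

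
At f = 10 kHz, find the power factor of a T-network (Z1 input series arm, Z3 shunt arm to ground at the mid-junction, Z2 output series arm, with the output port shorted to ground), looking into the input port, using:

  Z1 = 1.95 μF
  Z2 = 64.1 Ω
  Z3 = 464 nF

Step 1 — Angular frequency: ω = 2π·f = 2π·1e+04 = 6.283e+04 rad/s.
Step 2 — Component impedances:
  Z1: Z = 1/(jωC) = -j/(ω·C) = 0 - j8.162 Ω
  Z2: Z = R = 64.1 Ω
  Z3: Z = 1/(jωC) = -j/(ω·C) = 0 - j34.3 Ω
Step 3 — With the output port shorted to ground, the output series arm Z2 runs from the junction to ground; the shunt arm Z3 also runs from the junction to ground. They appear in parallel: Z3 || Z2 = 14.27 - j26.67 Ω.
Step 4 — Series with input arm Z1: Z_in = Z1 + (Z3 || Z2) = 14.27 - j34.83 Ω = 37.64∠-67.7° Ω.
Step 5 — Power factor: PF = cos(φ) = Re(Z)/|Z| = 14.27/37.64 = 0.3791.
Step 6 — Type: Im(Z) = -34.83 ⇒ leading (phase φ = -67.7°).

PF = 0.3791 (leading, φ = -67.7°)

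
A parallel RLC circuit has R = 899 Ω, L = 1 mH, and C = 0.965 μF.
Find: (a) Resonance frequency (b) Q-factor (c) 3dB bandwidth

Step 1 — Resonance: ω₀ = 1/√(LC) = 1/√(0.001·9.65e-07) = 3.219e+04 rad/s.
Step 2 — f₀ = ω₀/(2π) = 5123 Hz.
Step 3 — Parallel Q: Q = R/(ω₀L) = 899/(3.219e+04·0.001) = 27.93.
Step 4 — Bandwidth: Δω = ω₀/Q = 1153 rad/s; BW = Δω/(2π) = 183.5 Hz.

(a) f₀ = 5123 Hz  (b) Q = 27.93  (c) BW = 183.5 Hz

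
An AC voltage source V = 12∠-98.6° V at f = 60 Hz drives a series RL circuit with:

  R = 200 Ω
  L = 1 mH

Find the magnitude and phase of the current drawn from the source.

Step 1 — Angular frequency: ω = 2π·f = 2π·60 = 377 rad/s.
Step 2 — Component impedances:
  R: Z = R = 200 Ω
  L: Z = jωL = j·377·0.001 = 0 + j0.377 Ω
Step 3 — Series combination: Z_total = R + L = 200 + j0.377 Ω = 200∠0.1° Ω.
Step 4 — Source phasor: V = 12∠-98.6° V = -1.794 - j11.87 V.
Step 5 — Ohm's law: I = V / Z_total = (-1.794 - j11.87) / (200 + j0.377) = -0.009084 - j0.05931 A.
Step 6 — Convert to polar: |I| = 0.06 A, ∠I = -98.7°.

I = 0.06∠-98.7° A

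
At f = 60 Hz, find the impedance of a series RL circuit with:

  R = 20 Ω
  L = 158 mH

Step 1 — Angular frequency: ω = 2π·f = 2π·60 = 377 rad/s.
Step 2 — Component impedances:
  R: Z = R = 20 Ω
  L: Z = jωL = j·377·0.158 = 0 + j59.56 Ω
Step 3 — Series combination: Z_total = R + L = 20 + j59.56 Ω = 62.83∠71.4° Ω.

Z = 20 + j59.56 Ω = 62.83∠71.4° Ω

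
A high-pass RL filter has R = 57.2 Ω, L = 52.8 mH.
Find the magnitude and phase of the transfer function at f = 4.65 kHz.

Step 1 — Angular frequency: ω = 2π·4650 = 2.922e+04 rad/s.
Step 2 — Transfer function: H(jω) = jωL/(R + jωL).
Step 3 — Numerator jωL = j·1543; denominator R + jωL = 57.2 + j1543.
Step 4 — H = 0.9986 + j0.03703.
Step 5 — Magnitude: |H| = 0.9993 (-0.0 dB); phase: φ = 2.1°.

|H| = 0.9993 (-0.0 dB), φ = 2.1°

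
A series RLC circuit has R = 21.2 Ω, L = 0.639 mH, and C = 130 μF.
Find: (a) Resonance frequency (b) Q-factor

Step 1 — Resonance condition Im(Z)=0 gives ω₀ = 1/√(LC).
Step 2 — ω₀ = 1/√(0.000639·0.00013) = 3470 rad/s.
Step 3 — f₀ = ω₀/(2π) = 552.2 Hz.
Step 4 — Series Q: Q = ω₀L/R = 3470·0.000639/21.2 = 0.1046.

(a) f₀ = 552.2 Hz  (b) Q = 0.1046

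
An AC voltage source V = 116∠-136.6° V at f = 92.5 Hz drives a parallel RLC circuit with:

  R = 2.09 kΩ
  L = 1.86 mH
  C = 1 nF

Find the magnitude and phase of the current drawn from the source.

Step 1 — Angular frequency: ω = 2π·f = 2π·92.5 = 581.2 rad/s.
Step 2 — Component impedances:
  R: Z = R = 2090 Ω
  L: Z = jωL = j·581.2·0.00186 = 0 + j1.081 Ω
  C: Z = 1/(jωC) = -j/(ω·C) = 0 - j1.721e+06 Ω
Step 3 — Parallel combination: 1/Z_total = 1/R + 1/L + 1/C; Z_total = 0.0005591 + j1.081 Ω = 1.081∠90.0° Ω.
Step 4 — Source phasor: V = 116∠-136.6° V = -84.28 - j79.7 V.
Step 5 — Ohm's law: I = V / Z_total = (-84.28 - j79.7) / (0.0005591 + j1.081) = -73.77 + j77.93 A.
Step 6 — Convert to polar: |I| = 107.3 A, ∠I = 133.4°.

I = 107.3∠133.4° A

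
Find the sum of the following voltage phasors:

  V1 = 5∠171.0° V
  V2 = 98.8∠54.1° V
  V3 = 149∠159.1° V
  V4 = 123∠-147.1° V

Step 1 — Convert each phasor to rectangular form:
  V1 = 5·(cos(171.0°) + j·sin(171.0°)) = -4.938 + j0.7822 V
  V2 = 98.8·(cos(54.1°) + j·sin(54.1°)) = 57.93 + j80.03 V
  V3 = 149·(cos(159.1°) + j·sin(159.1°)) = -139.2 + j53.15 V
  V4 = 123·(cos(-147.1°) + j·sin(-147.1°)) = -103.3 - j66.81 V
Step 2 — Sum components: V_total = -189.5 + j67.16 V.
Step 3 — Convert to polar: |V_total| = 201 V, ∠V_total = 160.5°.

V_total = 201∠160.5° V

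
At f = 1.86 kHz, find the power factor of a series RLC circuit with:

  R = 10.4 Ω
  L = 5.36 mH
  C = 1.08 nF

Step 1 — Angular frequency: ω = 2π·f = 2π·1860 = 1.169e+04 rad/s.
Step 2 — Component impedances:
  R: Z = R = 10.4 Ω
  L: Z = jωL = j·1.169e+04·0.00536 = 0 + j62.64 Ω
  C: Z = 1/(jωC) = -j/(ω·C) = 0 - j7.923e+04 Ω
Step 3 — Series combination: Z_total = R + L + C = 10.4 - j7.917e+04 Ω = 7.917e+04∠-90.0° Ω.
Step 4 — Power factor: PF = cos(φ) = Re(Z)/|Z| = 10.4/7.917e+04 = 0.0001314.
Step 5 — Type: Im(Z) = -7.917e+04 ⇒ leading (phase φ = -90.0°).

PF = 0.0001314 (leading, φ = -90.0°)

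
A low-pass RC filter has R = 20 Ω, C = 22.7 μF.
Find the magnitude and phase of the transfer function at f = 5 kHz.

Step 1 — Angular frequency: ω = 2π·5000 = 3.142e+04 rad/s.
Step 2 — Transfer function: H(jω) = 1/(1 + jωRC).
Step 3 — Denominator: 1 + jωRC = 1 + j·3.142e+04·20·2.27e-05 = 1 + j14.26.
Step 4 — H = 0.004892 - j0.06977.
Step 5 — Magnitude: |H| = 0.06994 (-23.1 dB); phase: φ = -86.0°.

|H| = 0.06994 (-23.1 dB), φ = -86.0°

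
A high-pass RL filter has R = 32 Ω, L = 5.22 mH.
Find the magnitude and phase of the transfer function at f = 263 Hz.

Step 1 — Angular frequency: ω = 2π·263 = 1652 rad/s.
Step 2 — Transfer function: H(jω) = jωL/(R + jωL).
Step 3 — Numerator jωL = j·8.626; denominator R + jωL = 32 + j8.626.
Step 4 — H = 0.06774 + j0.2513.
Step 5 — Magnitude: |H| = 0.2603 (-11.7 dB); phase: φ = 74.9°.

|H| = 0.2603 (-11.7 dB), φ = 74.9°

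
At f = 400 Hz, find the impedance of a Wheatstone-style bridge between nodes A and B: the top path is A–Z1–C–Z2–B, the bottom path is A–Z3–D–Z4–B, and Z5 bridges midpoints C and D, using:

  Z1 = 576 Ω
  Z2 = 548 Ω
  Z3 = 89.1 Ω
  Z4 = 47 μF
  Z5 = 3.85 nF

Step 1 — Angular frequency: ω = 2π·f = 2π·400 = 2513 rad/s.
Step 2 — Component impedances:
  Z1: Z = R = 576 Ω
  Z2: Z = R = 548 Ω
  Z3: Z = R = 89.1 Ω
  Z4: Z = 1/(jωC) = -j/(ω·C) = 0 - j8.466 Ω
  Z5: Z = 1/(jωC) = -j/(ω·C) = 0 - j1.033e+05 Ω
Step 3 — Bridge requires nodal analysis (the Z5 bridge couples midpoints C and D, so the two paths cannot be reduced to a simple series/parallel combination). Setting node B to ground and injecting 1 A at node A, the 3-node admittance system at A, C, D solves to V_A = Z_AB = 82.61 - j7.283 Ω = 82.93∠-5.0° Ω.

Z = 82.61 - j7.283 Ω = 82.93∠-5.0° Ω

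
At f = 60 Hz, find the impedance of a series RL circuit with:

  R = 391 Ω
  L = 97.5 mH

Step 1 — Angular frequency: ω = 2π·f = 2π·60 = 377 rad/s.
Step 2 — Component impedances:
  R: Z = R = 391 Ω
  L: Z = jωL = j·377·0.0975 = 0 + j36.76 Ω
Step 3 — Series combination: Z_total = R + L = 391 + j36.76 Ω = 392.7∠5.4° Ω.

Z = 391 + j36.76 Ω = 392.7∠5.4° Ω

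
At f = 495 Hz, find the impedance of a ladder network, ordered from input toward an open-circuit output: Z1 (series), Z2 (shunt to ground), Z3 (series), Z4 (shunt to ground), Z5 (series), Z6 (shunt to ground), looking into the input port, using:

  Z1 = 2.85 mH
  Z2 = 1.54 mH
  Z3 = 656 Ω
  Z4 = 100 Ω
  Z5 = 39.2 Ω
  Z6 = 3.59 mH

Step 1 — Angular frequency: ω = 2π·f = 2π·495 = 3110 rad/s.
Step 2 — Component impedances:
  Z1: Z = jωL = j·3110·0.00285 = 0 + j8.864 Ω
  Z2: Z = jωL = j·3110·0.00154 = 0 + j4.79 Ω
  Z3: Z = R = 656 Ω
  Z4: Z = R = 100 Ω
  Z5: Z = R = 39.2 Ω
  Z6: Z = jωL = j·3110·0.00359 = 0 + j11.17 Ω
Step 3 — Ladder network (open output): work backward from the far end, alternating series and parallel combinations. Z_in = 0.0335 + j13.65 Ω = 13.65∠89.9° Ω.

Z = 0.0335 + j13.65 Ω = 13.65∠89.9° Ω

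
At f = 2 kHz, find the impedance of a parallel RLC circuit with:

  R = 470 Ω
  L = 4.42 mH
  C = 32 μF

Step 1 — Angular frequency: ω = 2π·f = 2π·2000 = 1.257e+04 rad/s.
Step 2 — Component impedances:
  R: Z = R = 470 Ω
  L: Z = jωL = j·1.257e+04·0.00442 = 0 + j55.54 Ω
  C: Z = 1/(jωC) = -j/(ω·C) = 0 - j2.487 Ω
Step 3 — Parallel combination: 1/Z_total = 1/R + 1/L + 1/C; Z_total = 0.01442 - j2.603 Ω = 2.603∠-89.7° Ω.

Z = 0.01442 - j2.603 Ω = 2.603∠-89.7° Ω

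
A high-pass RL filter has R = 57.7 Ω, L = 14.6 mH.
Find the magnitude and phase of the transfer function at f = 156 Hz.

Step 1 — Angular frequency: ω = 2π·156 = 980.2 rad/s.
Step 2 — Transfer function: H(jω) = jωL/(R + jωL).
Step 3 — Numerator jωL = j·14.31; denominator R + jωL = 57.7 + j14.31.
Step 4 — H = 0.05795 + j0.2336.
Step 5 — Magnitude: |H| = 0.2407 (-12.4 dB); phase: φ = 76.1°.

|H| = 0.2407 (-12.4 dB), φ = 76.1°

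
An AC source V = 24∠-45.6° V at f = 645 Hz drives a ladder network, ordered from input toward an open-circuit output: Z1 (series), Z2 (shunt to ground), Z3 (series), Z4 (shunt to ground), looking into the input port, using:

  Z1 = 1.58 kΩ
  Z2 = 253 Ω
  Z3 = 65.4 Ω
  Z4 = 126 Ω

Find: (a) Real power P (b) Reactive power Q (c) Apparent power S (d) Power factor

Step 1 — Angular frequency: ω = 2π·f = 2π·645 = 4053 rad/s.
Step 2 — Component impedances:
  Z1: Z = R = 1580 Ω
  Z2: Z = R = 253 Ω
  Z3: Z = R = 65.4 Ω
  Z4: Z = R = 126 Ω
Step 3 — Ladder network (open output): work backward from the far end, alternating series and parallel combinations. Z_in = 1689 Ω = 1689∠0.0° Ω.
Step 4 — Source phasor: V = 24∠-45.6° V = 16.79 - j17.15 V.
Step 5 — Current: I = V / Z = 0.009942 - j0.01015 A = 0.01421∠-45.6° A.
Step 6 — Complex power: S = V·I* = 0.341 VA.
Step 7 — Real power: P = Re(S) = 0.341 W.
Step 8 — Reactive power: Q = Im(S) = 0 VAR.
Step 9 — Apparent power: |S| = 0.341 VA.
Step 10 — Power factor: PF = P/|S| = 1 (unity).

(a) P = 0.341 W  (b) Q = 0 VAR  (c) S = 0.341 VA  (d) PF = 1 (unity)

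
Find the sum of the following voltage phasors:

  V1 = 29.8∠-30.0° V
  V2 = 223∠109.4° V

Step 1 — Convert each phasor to rectangular form:
  V1 = 29.8·(cos(-30.0°) + j·sin(-30.0°)) = 25.81 - j14.9 V
  V2 = 223·(cos(109.4°) + j·sin(109.4°)) = -74.07 + j210.3 V
Step 2 — Sum components: V_total = -48.26 + j195.4 V.
Step 3 — Convert to polar: |V_total| = 201.3 V, ∠V_total = 103.9°.

V_total = 201.3∠103.9° V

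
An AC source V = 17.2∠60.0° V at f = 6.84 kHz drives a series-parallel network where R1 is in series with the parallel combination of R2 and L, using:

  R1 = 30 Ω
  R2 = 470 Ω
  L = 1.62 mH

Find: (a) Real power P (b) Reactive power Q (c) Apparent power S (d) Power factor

Step 1 — Angular frequency: ω = 2π·f = 2π·6840 = 4.298e+04 rad/s.
Step 2 — Component impedances:
  R1: Z = R = 30 Ω
  R2: Z = R = 470 Ω
  L: Z = jωL = j·4.298e+04·0.00162 = 0 + j69.62 Ω
Step 3 — Parallel branch: R2 || L = 1/(1/R2 + 1/L) = 10.09 + j68.13 Ω.
Step 4 — Series with R1: Z_total = R1 + (R2 || L) = 40.09 + j68.13 Ω = 79.05∠59.5° Ω.
Step 5 — Source phasor: V = 17.2∠60.0° V = 8.6 + j14.9 V.
Step 6 — Current: I = V / Z = 0.2176 + j0.001808 A = 0.2176∠0.5° A.
Step 7 — Complex power: S = V·I* = 1.898 + j3.225 VA.
Step 8 — Real power: P = Re(S) = 1.898 W.
Step 9 — Reactive power: Q = Im(S) = 3.225 VAR.
Step 10 — Apparent power: |S| = 3.742 VA.
Step 11 — Power factor: PF = P/|S| = 0.5072 (lagging).

(a) P = 1.898 W  (b) Q = 3.225 VAR  (c) S = 3.742 VA  (d) PF = 0.5072 (lagging)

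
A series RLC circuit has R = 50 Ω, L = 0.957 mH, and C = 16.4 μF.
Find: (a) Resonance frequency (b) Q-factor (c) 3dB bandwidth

Step 1 — Resonance condition Im(Z)=0 gives ω₀ = 1/√(LC).
Step 2 — ω₀ = 1/√(0.000957·1.64e-05) = 7982 rad/s.
Step 3 — f₀ = ω₀/(2π) = 1270 Hz.
Step 4 — Series Q: Q = ω₀L/R = 7982·0.000957/50 = 0.1528.
Step 5 — 3dB bandwidth: Δω = ω₀/Q = 5.225e+04 rad/s; BW = Δω/(2π) = 8315 Hz.

(a) f₀ = 1270 Hz  (b) Q = 0.1528  (c) BW = 8315 Hz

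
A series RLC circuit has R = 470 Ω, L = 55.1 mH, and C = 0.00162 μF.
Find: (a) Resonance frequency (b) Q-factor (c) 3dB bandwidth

Step 1 — Resonance: ω₀ = 1/√(LC) = 1/√(0.0551·1.62e-09) = 1.058e+05 rad/s.
Step 2 — f₀ = ω₀/(2π) = 1.685e+04 Hz.
Step 3 — Series Q: Q = ω₀L/R = 1.058e+05·0.0551/470 = 12.41.
Step 4 — Bandwidth: Δω = ω₀/Q = 8530 rad/s; BW = Δω/(2π) = 1358 Hz.

(a) f₀ = 1.685e+04 Hz  (b) Q = 12.41  (c) BW = 1358 Hz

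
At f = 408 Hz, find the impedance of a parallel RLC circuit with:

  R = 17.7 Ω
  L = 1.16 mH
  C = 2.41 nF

Step 1 — Angular frequency: ω = 2π·f = 2π·408 = 2564 rad/s.
Step 2 — Component impedances:
  R: Z = R = 17.7 Ω
  L: Z = jωL = j·2564·0.00116 = 0 + j2.974 Ω
  C: Z = 1/(jωC) = -j/(ω·C) = 0 - j1.619e+05 Ω
Step 3 — Parallel combination: 1/Z_total = 1/R + 1/L + 1/C; Z_total = 0.4859 + j2.892 Ω = 2.933∠80.5° Ω.

Z = 0.4859 + j2.892 Ω = 2.933∠80.5° Ω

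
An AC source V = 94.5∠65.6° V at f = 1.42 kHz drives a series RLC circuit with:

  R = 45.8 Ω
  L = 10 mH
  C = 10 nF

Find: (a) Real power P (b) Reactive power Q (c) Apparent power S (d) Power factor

Step 1 — Angular frequency: ω = 2π·f = 2π·1420 = 8922 rad/s.
Step 2 — Component impedances:
  R: Z = R = 45.8 Ω
  L: Z = jωL = j·8922·0.01 = 0 + j89.22 Ω
  C: Z = 1/(jωC) = -j/(ω·C) = 0 - j1.121e+04 Ω
Step 3 — Series combination: Z_total = R + L + C = 45.8 - j1.112e+04 Ω = 1.112e+04∠-89.8° Ω.
Step 4 — Source phasor: V = 94.5∠65.6° V = 39.04 + j86.06 V.
Step 5 — Current: I = V / Z = -0.007725 + j0.003543 A = 0.008499∠155.4° A.
Step 6 — Complex power: S = V·I* = 0.003308 - j0.8031 VA.
Step 7 — Real power: P = Re(S) = 0.003308 W.
Step 8 — Reactive power: Q = Im(S) = -0.8031 VAR.
Step 9 — Apparent power: |S| = 0.8032 VA.
Step 10 — Power factor: PF = P/|S| = 0.004119 (leading).

(a) P = 0.003308 W  (b) Q = -0.8031 VAR  (c) S = 0.8032 VA  (d) PF = 0.004119 (leading)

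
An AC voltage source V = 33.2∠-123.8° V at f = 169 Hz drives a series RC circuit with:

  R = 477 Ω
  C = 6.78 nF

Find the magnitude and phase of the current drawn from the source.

Step 1 — Angular frequency: ω = 2π·f = 2π·169 = 1062 rad/s.
Step 2 — Component impedances:
  R: Z = R = 477 Ω
  C: Z = 1/(jωC) = -j/(ω·C) = 0 - j1.389e+05 Ω
Step 3 — Series combination: Z_total = R + C = 477 - j1.389e+05 Ω = 1.389e+05∠-89.8° Ω.
Step 4 — Source phasor: V = 33.2∠-123.8° V = -18.47 - j27.59 V.
Step 5 — Ohm's law: I = V / Z_total = (-18.47 - j27.59) / (477 - j1.389e+05) = 0.0001982 - j0.0001336 A.
Step 6 — Convert to polar: |I| = 0.000239 A, ∠I = -34.0°.

I = 0.000239∠-34.0° A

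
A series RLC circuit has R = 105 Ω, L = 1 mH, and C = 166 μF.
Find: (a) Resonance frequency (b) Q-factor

Step 1 — Resonance condition Im(Z)=0 gives ω₀ = 1/√(LC).
Step 2 — ω₀ = 1/√(0.001·0.000166) = 2454 rad/s.
Step 3 — f₀ = ω₀/(2π) = 390.6 Hz.
Step 4 — Series Q: Q = ω₀L/R = 2454·0.001/105 = 0.02338.

(a) f₀ = 390.6 Hz  (b) Q = 0.02338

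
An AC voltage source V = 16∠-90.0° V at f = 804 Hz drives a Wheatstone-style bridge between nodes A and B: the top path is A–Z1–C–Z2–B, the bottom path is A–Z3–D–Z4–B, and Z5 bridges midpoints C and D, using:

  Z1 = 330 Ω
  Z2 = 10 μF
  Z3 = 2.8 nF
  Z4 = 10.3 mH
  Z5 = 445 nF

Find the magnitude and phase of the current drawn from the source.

Step 1 — Angular frequency: ω = 2π·f = 2π·804 = 5052 rad/s.
Step 2 — Component impedances:
  Z1: Z = R = 330 Ω
  Z2: Z = 1/(jωC) = -j/(ω·C) = 0 - j19.8 Ω
  Z3: Z = 1/(jωC) = -j/(ω·C) = 0 - j7.07e+04 Ω
  Z4: Z = jωL = j·5052·0.0103 = 0 + j52.03 Ω
  Z5: Z = 1/(jωC) = -j/(ω·C) = 0 - j444.8 Ω
Step 3 — Bridge requires nodal analysis (the Z5 bridge couples midpoints C and D, so the two paths cannot be reduced to a simple series/parallel combination). Setting node B to ground and injecting 1 A at node A, the 3-node admittance system at A, C, D solves to V_A = Z_AB = 329.8 - j20.38 Ω = 330.4∠-3.5° Ω.
Step 4 — Source phasor: V = 16∠-90.0° V = 0 - j16 V.
Step 5 — Ohm's law: I = V / Z_total = (0 - j16) / (329.8 - j20.38) = 0.002987 - j0.04833 A.
Step 6 — Convert to polar: |I| = 0.04842 A, ∠I = -86.5°.

I = 0.04842∠-86.5° A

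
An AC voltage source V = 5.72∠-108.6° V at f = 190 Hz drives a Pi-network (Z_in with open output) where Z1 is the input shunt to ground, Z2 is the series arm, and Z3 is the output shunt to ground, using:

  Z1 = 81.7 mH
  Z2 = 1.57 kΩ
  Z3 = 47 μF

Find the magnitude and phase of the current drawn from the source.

Step 1 — Angular frequency: ω = 2π·f = 2π·190 = 1194 rad/s.
Step 2 — Component impedances:
  Z1: Z = jωL = j·1194·0.0817 = 0 + j97.53 Ω
  Z2: Z = R = 1570 Ω
  Z3: Z = 1/(jωC) = -j/(ω·C) = 0 - j17.82 Ω
Step 3 — With open output, the series arm Z2 and the output shunt Z3 appear in series to ground: Z2 + Z3 = 1570 - j17.82 Ω.
Step 4 — Parallel with input shunt Z1: Z_in = Z1 || (Z2 + Z3) = 6.044 + j97.23 Ω = 97.41∠86.4° Ω.
Step 5 — Source phasor: V = 5.72∠-108.6° V = -1.824 - j5.421 V.
Step 6 — Ohm's law: I = V / Z_total = (-1.824 - j5.421) / (6.044 + j97.23) = -0.05671 + j0.01524 A.
Step 7 — Convert to polar: |I| = 0.05872 A, ∠I = 165.0°.

I = 0.05872∠165.0° A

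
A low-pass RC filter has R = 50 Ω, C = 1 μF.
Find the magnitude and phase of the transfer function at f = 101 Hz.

Step 1 — Angular frequency: ω = 2π·101 = 634.6 rad/s.
Step 2 — Transfer function: H(jω) = 1/(1 + jωRC).
Step 3 — Denominator: 1 + jωRC = 1 + j·634.6·50·1e-06 = 1 + j0.03173.
Step 4 — H = 0.999 - j0.0317.
Step 5 — Magnitude: |H| = 0.9995 (-0.0 dB); phase: φ = -1.8°.

|H| = 0.9995 (-0.0 dB), φ = -1.8°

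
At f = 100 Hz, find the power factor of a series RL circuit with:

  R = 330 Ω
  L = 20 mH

Step 1 — Angular frequency: ω = 2π·f = 2π·100 = 628.3 rad/s.
Step 2 — Component impedances:
  R: Z = R = 330 Ω
  L: Z = jωL = j·628.3·0.02 = 0 + j12.57 Ω
Step 3 — Series combination: Z_total = R + L = 330 + j12.57 Ω = 330.2∠2.2° Ω.
Step 4 — Power factor: PF = cos(φ) = Re(Z)/|Z| = 330/330.24 = 0.9993.
Step 5 — Type: Im(Z) = 12.57 ⇒ lagging (phase φ = 2.2°).

PF = 0.9993 (lagging, φ = 2.2°)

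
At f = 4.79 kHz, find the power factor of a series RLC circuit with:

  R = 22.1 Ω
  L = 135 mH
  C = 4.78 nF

Step 1 — Angular frequency: ω = 2π·f = 2π·4790 = 3.01e+04 rad/s.
Step 2 — Component impedances:
  R: Z = R = 22.1 Ω
  L: Z = jωL = j·3.01e+04·0.135 = 0 + j4063 Ω
  C: Z = 1/(jωC) = -j/(ω·C) = 0 - j6951 Ω
Step 3 — Series combination: Z_total = R + L + C = 22.1 - j2888 Ω = 2888∠-89.6° Ω.
Step 4 — Power factor: PF = cos(φ) = Re(Z)/|Z| = 22.1/2888 = 0.007652.
Step 5 — Type: Im(Z) = -2888 ⇒ leading (phase φ = -89.6°).

PF = 0.007652 (leading, φ = -89.6°)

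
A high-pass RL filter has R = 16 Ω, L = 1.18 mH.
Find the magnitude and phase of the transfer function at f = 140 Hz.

Step 1 — Angular frequency: ω = 2π·140 = 879.6 rad/s.
Step 2 — Transfer function: H(jω) = jωL/(R + jωL).
Step 3 — Numerator jωL = j·1.038; denominator R + jωL = 16 + j1.038.
Step 4 — H = 0.004191 + j0.0646.
Step 5 — Magnitude: |H| = 0.06474 (-23.8 dB); phase: φ = 86.3°.

|H| = 0.06474 (-23.8 dB), φ = 86.3°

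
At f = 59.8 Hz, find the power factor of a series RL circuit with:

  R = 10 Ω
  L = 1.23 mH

Step 1 — Angular frequency: ω = 2π·f = 2π·59.8 = 375.7 rad/s.
Step 2 — Component impedances:
  R: Z = R = 10 Ω
  L: Z = jωL = j·375.7·0.00123 = 0 + j0.4622 Ω
Step 3 — Series combination: Z_total = R + L = 10 + j0.4622 Ω = 10.01∠2.6° Ω.
Step 4 — Power factor: PF = cos(φ) = Re(Z)/|Z| = 10/10.011 = 0.9989.
Step 5 — Type: Im(Z) = 0.4622 ⇒ lagging (phase φ = 2.6°).

PF = 0.9989 (lagging, φ = 2.6°)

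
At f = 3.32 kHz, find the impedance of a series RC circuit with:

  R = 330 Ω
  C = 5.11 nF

Step 1 — Angular frequency: ω = 2π·f = 2π·3320 = 2.086e+04 rad/s.
Step 2 — Component impedances:
  R: Z = R = 330 Ω
  C: Z = 1/(jωC) = -j/(ω·C) = 0 - j9381 Ω
Step 3 — Series combination: Z_total = R + C = 330 - j9381 Ω = 9387∠-88.0° Ω.

Z = 330 - j9381 Ω = 9387∠-88.0° Ω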